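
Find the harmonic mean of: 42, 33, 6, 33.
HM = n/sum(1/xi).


Sum of reciprocals = 1/42 + 1/33 + 1/6 + 1/33 = 0.251082
HM = 4/0.251082 = 15.9310

HM = 15.9310


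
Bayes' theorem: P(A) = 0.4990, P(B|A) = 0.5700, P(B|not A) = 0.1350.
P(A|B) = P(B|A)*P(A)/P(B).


P(B) = P(B|A)*P(A) + P(B|A')*P(A')
= 0.5700*0.4990 + 0.1350*0.5010
= 0.284430 + 0.067635 = 0.352065
P(A|B) = 0.284430/0.352065 = 0.8079

P(A|B) = 0.8079


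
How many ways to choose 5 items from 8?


C(8,5) = 8!/(5! × 3!)
= 40320/(120 × 6)
= 56

C(8,5) = 56


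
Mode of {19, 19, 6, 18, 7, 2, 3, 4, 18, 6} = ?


Frequencies: 2:1, 3:1, 4:1, 6:2, 7:1, 18:2, 19:2
Max frequency = 2
Mode = 6, 18, 19

Mode = 6, 18, 19


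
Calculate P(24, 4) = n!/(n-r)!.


P(24,4) = 24!/20!
= 620448401733239439360000/2432902008176640000
= 255024

P(24,4) = 255024


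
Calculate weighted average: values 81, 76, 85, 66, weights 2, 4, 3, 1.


Numerator = 81*2 + 76*4 + 85*3 + 66*1 = 787
Denominator = 2 + 4 + 3 + 1 = 10
WM = 787/10 = 78.7000

WM = 78.7000


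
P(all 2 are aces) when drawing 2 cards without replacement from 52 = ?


P(all aces) = (4/52) × (3/51)
= 0.0045

P = 0.0045


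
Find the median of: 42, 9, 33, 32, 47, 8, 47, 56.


Sorted: 8, 9, 32, 33, 42, 47, 47, 56
n = 8 (even)
Middle values: 33 and 42
Median = (33+42)/2 = 37.5000

Median = 37.5000


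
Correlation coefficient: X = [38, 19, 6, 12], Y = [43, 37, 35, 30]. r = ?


Mean X = 18.7500, Mean Y = 36.2500
SD X = 12.028612, SD Y = 4.656984
Cov = 47.062500
r = 47.062500/(12.028612*4.656984) = 0.8401

r = 0.8401


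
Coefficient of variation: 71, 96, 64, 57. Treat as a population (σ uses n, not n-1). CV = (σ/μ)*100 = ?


Mean = 72.0000
SD = 14.7139
CV = (14.7139/72.0000)*100 = 20.4360%

CV = 20.4360%


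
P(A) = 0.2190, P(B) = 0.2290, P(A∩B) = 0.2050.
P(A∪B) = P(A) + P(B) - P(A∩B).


P(A∪B) = 0.2190 + 0.2290 - 0.2050
= 0.4480 - 0.2050
= 0.2430

P(A∪B) = 0.2430


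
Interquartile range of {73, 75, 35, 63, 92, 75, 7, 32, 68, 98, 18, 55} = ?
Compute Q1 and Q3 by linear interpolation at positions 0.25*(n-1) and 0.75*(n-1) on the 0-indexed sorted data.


Sorted: 7, 18, 32, 35, 55, 63, 68, 73, 75, 75, 92, 98
Q1 (25th %ile) = 34.2500
Q3 (75th %ile) = 75.0000
IQR = 75.0000 - 34.2500 = 40.7500

IQR = 40.7500


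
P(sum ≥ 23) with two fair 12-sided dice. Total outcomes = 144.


Total outcomes = 12×12 = 144
Favorable (sum ≥ 23): 3
P = 3/144 = 0.0208

P = 0.0208


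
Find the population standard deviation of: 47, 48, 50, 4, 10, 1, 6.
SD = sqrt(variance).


Mean = 23.7143
Variance = 461.3469
SD = sqrt(461.3469) = 21.4790

SD = 21.4790


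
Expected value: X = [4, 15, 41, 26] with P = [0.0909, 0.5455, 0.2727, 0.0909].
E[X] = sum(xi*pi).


E[X] = 4*0.0909 + 15*0.5455 + 41*0.2727 + 26*0.0909
= 0.3636 + 8.1825 + 11.1807 + 2.3634
= 22.0902

E[X] = 22.0902


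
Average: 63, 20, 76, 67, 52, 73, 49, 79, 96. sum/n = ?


Sum = 63 + 20 + 76 + 67 + 52 + 73 + 49 + 79 + 96 = 575
n = 9
Mean = 575/9 = 63.8889

Mean = 63.8889


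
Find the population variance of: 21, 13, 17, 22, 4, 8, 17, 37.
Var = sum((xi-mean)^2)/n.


Mean = 17.3750
Squared deviations: 13.1406, 19.1406, 0.1406, 21.3906, 178.8906, 87.8906, 0.1406, 385.1406
Sum = 705.8750
Variance = 705.8750/8 = 88.2344

Variance = 88.2344


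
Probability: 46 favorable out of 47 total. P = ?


P = 46/47 = 0.9787

P = 0.9787


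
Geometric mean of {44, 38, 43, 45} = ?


Product = 44 × 38 × 43 × 45 = 3235320
GM = 3235320^(1/4) = 42.4111

GM = 42.4111


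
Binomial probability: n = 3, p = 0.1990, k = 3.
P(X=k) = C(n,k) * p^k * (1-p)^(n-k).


C(3,3) = 1
p^3 = 0.007881
(1-p)^0 = 1.000000
P = 1 * 0.007881 * 1.000000 = 0.0079

P(X=3) = 0.0079


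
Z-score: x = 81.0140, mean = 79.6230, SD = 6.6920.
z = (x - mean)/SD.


z = (81.0140 - 79.6230)/6.6920
= 1.3910/6.6920
= 0.2079

z = 0.2079


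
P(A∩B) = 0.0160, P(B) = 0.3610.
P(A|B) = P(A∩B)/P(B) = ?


P(A|B) = 0.0160/0.3610 = 0.0443

P(A|B) = 0.0443


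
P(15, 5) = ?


P(15,5) = 15!/10!
= 1307674368000/3628800
= 360360

P(15,5) = 360360


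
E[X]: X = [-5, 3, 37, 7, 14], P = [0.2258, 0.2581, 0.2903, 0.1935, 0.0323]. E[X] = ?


E[X] = -5*0.2258 + 3*0.2581 + 37*0.2903 + 7*0.1935 + 14*0.0323
= -1.1290 + 0.7743 + 10.7411 + 1.3545 + 0.4522
= 12.1931

E[X] = 12.1931


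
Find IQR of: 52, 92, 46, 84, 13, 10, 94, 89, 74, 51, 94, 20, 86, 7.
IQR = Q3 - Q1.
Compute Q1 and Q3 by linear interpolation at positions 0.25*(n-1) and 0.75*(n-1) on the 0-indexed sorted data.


Sorted: 7, 10, 13, 20, 46, 51, 52, 74, 84, 86, 89, 92, 94, 94
Q1 (25th %ile) = 26.5000
Q3 (75th %ile) = 88.2500
IQR = 88.2500 - 26.5000 = 61.7500

IQR = 61.7500


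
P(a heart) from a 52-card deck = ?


13 hearts in 52 cards
P = 13/52 = 0.2500

P = 0.2500


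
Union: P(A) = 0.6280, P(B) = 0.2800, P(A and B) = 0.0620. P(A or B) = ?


P(A∪B) = 0.6280 + 0.2800 - 0.0620
= 0.9080 - 0.0620
= 0.8460

P(A∪B) = 0.8460


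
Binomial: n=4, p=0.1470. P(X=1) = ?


C(4,1) = 4
p^1 = 0.147000
(1-p)^3 = 0.620650
P = 4 * 0.147000 * 0.620650 = 0.3649

P(X=1) = 0.3649


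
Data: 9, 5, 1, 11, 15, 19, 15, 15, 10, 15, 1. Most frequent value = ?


Frequencies: 1:2, 5:1, 9:1, 10:1, 11:1, 15:4, 19:1
Max frequency = 4
Mode = 15

Mode = 15


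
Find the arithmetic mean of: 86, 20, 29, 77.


Sum = 86 + 20 + 29 + 77 = 212
n = 4
Mean = 212/4 = 53.0000

Mean = 53.0000


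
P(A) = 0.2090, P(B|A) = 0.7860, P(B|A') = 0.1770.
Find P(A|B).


P(B) = P(B|A)*P(A) + P(B|A')*P(A')
= 0.7860*0.2090 + 0.1770*0.7910
= 0.164274 + 0.140007 = 0.304281
P(A|B) = 0.164274/0.304281 = 0.5399

P(A|B) = 0.5399


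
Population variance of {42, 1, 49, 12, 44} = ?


Mean = 29.6000
Squared deviations: 153.7600, 817.9600, 376.3600, 309.7600, 207.3600
Sum = 1865.2000
Variance = 1865.2000/5 = 373.0400

Variance = 373.0400


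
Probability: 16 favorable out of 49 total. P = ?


P = 16/49 = 0.3265

P = 0.3265


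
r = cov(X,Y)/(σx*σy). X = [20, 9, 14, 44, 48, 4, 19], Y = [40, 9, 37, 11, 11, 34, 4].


Mean X = 22.5714, Mean Y = 20.8571
SD X = 15.710389, SD Y = 14.237060
Cov = -96.061224
r = -96.061224/(15.710389*14.237060) = -0.4295

r = -0.4295


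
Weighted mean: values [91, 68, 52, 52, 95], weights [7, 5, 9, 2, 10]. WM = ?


Numerator = 91*7 + 68*5 + 52*9 + 52*2 + 95*10 = 2499
Denominator = 7 + 5 + 9 + 2 + 10 = 33
WM = 2499/33 = 75.7273

WM = 75.7273


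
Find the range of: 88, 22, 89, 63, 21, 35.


Max = 89, Min = 21
Range = 89 - 21 = 68

Range = 68


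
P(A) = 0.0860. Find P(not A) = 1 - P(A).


P(not A) = 1 - 0.0860 = 0.9140

P(not A) = 0.9140


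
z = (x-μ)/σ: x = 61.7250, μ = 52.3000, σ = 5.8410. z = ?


z = (61.7250 - 52.3000)/5.8410
= 9.4250/5.8410
= 1.6136

z = 1.6136


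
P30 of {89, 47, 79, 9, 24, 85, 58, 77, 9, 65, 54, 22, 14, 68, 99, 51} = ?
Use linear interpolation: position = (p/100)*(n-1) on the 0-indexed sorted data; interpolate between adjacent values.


Sorted: 9, 9, 14, 22, 24, 47, 51, 54, 58, 65, 68, 77, 79, 85, 89, 99
n = 16
Index = 30/100 * 15 = 4.5000
Lower = data[4] = 24, Upper = data[5] = 47
P30 = 24 + 0.5000*(23) = 35.5000

P30 = 35.5000


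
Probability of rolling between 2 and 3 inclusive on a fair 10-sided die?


Favorable outcomes (2 ≤ roll ≤ 3): 2
Total outcomes = 10
P = 2/10 = 0.2000

P = 0.2000


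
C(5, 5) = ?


C(5,5) = 5!/(5! × 0!)
= 120/(120 × 1)
= 1

C(5,5) = 1


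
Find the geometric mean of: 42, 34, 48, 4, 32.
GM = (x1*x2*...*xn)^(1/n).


Product = 42 × 34 × 48 × 4 × 32 = 8773632
GM = 8773632^(1/5) = 24.4701

GM = 24.4701


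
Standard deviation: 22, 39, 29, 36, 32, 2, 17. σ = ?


Mean = 25.2857
Variance = 140.4898
SD = sqrt(140.4898) = 11.8528

SD = 11.8528


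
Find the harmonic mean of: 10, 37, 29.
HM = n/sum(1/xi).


Sum of reciprocals = 1/10 + 1/37 + 1/29 = 0.161510
HM = 3/0.161510 = 18.5747

HM = 18.5747


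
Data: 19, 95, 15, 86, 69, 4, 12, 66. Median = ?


Sorted: 4, 12, 15, 19, 66, 69, 86, 95
n = 8 (even)
Middle values: 19 and 66
Median = (19+66)/2 = 42.5000

Median = 42.5000


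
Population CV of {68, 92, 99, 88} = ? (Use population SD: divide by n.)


Mean = 86.7500
SD = 11.5190
CV = (11.5190/86.7500)*100 = 13.2784%

CV = 13.2784%


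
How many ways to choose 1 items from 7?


C(7,1) = 7!/(1! × 6!)
= 5040/(1 × 720)
= 7

C(7,1) = 7


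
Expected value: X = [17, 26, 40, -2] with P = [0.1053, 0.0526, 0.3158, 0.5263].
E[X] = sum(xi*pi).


E[X] = 17*0.1053 + 26*0.0526 + 40*0.3158 - 2*0.5263
= 1.7901 + 1.3676 + 12.6320 - 1.0526
= 14.7371

E[X] = 14.7371


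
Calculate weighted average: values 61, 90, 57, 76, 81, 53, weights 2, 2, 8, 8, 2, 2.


Numerator = 61*2 + 90*2 + 57*8 + 76*8 + 81*2 + 53*2 = 1634
Denominator = 2 + 2 + 8 + 8 + 2 + 2 = 24
WM = 1634/24 = 68.0833

WM = 68.0833


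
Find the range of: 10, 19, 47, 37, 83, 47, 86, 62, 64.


Max = 86, Min = 10
Range = 86 - 10 = 76

Range = 76


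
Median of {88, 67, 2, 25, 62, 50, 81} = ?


Sorted: 2, 25, 50, 62, 67, 81, 88
n = 7 (odd)
Middle value = 62

Median = 62


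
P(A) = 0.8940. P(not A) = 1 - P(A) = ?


P(not A) = 1 - 0.8940 = 0.1060

P(not A) = 0.1060


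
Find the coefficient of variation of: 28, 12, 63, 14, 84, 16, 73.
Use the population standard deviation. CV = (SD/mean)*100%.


Mean = 41.4286
SD = 28.5850
CV = (28.5850/41.4286)*100 = 68.9983%

CV = 68.9983%


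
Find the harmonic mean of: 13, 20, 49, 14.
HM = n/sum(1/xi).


Sum of reciprocals = 1/13 + 1/20 + 1/49 + 1/14 = 0.218760
HM = 4/0.218760 = 18.2849

HM = 18.2849


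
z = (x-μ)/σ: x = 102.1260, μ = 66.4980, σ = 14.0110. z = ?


z = (102.1260 - 66.4980)/14.0110
= 35.6280/14.0110
= 2.5429

z = 2.5429


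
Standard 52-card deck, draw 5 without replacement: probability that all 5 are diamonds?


P(all diamonds) = (13/52) × (12/51) × (11/50) × (10/49) × (9/48)
= 0.0005

P = 0.0005


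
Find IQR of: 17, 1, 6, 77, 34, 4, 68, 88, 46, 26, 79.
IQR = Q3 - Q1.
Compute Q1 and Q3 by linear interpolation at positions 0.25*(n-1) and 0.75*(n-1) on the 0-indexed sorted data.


Sorted: 1, 4, 6, 17, 26, 34, 46, 68, 77, 79, 88
Q1 (25th %ile) = 11.5000
Q3 (75th %ile) = 72.5000
IQR = 72.5000 - 11.5000 = 61.0000

IQR = 61.0000


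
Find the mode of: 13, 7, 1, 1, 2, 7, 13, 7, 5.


Frequencies: 1:2, 2:1, 5:1, 7:3, 13:2
Max frequency = 3
Mode = 7

Mode = 7


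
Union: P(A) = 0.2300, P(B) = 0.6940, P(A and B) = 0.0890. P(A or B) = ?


P(A∪B) = 0.2300 + 0.6940 - 0.0890
= 0.9240 - 0.0890
= 0.8350

P(A∪B) = 0.8350


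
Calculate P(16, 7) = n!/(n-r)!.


P(16,7) = 16!/9!
= 20922789888000/362880
= 57657600

P(16,7) = 57657600


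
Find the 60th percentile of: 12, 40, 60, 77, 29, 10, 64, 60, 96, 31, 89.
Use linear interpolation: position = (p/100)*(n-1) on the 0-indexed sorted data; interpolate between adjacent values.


Sorted: 10, 12, 29, 31, 40, 60, 60, 64, 77, 89, 96
n = 11
Index = 60/100 * 10 = 6.0000
Lower = data[6] = 60, Upper = data[7] = 64
P60 = 60 + 0*(4) = 60.0000

P60 = 60.0000


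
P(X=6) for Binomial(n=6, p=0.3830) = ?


C(6,6) = 1
p^6 = 0.003156
(1-p)^0 = 1.000000
P = 1 * 0.003156 * 1.000000 = 0.0032

P(X=6) = 0.0032


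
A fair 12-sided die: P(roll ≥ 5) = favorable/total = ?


Favorable outcomes (roll ≥ 5): 8
Total outcomes = 12
P = 8/12 = 0.6667

P = 0.6667


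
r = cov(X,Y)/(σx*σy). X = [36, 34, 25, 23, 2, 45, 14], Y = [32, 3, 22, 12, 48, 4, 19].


Mean X = 25.5714, Mean Y = 20.0000
SD X = 13.382901, SD Y = 14.842025
Cov = -136.857143
r = -136.857143/(13.382901*14.842025) = -0.6890

r = -0.6890


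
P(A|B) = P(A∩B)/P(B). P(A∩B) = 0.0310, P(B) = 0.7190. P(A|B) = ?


P(A|B) = 0.0310/0.7190 = 0.0431

P(A|B) = 0.0431


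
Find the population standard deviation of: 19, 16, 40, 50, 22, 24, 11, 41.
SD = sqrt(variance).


Mean = 27.8750
Variance = 170.3594
SD = sqrt(170.3594) = 13.0522

SD = 13.0522


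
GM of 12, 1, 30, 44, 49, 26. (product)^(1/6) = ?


Product = 12 × 1 × 30 × 44 × 49 × 26 = 20180160
GM = 20180160^(1/6) = 16.5001

GM = 16.5001


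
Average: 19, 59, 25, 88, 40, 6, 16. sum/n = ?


Sum = 19 + 59 + 25 + 88 + 40 + 6 + 16 = 253
n = 7
Mean = 253/7 = 36.1429

Mean = 36.1429


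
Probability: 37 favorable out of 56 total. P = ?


P = 37/56 = 0.6607

P = 0.6607


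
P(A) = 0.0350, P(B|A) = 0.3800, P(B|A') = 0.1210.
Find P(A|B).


P(B) = P(B|A)*P(A) + P(B|A')*P(A')
= 0.3800*0.0350 + 0.1210*0.9650
= 0.013300 + 0.116765 = 0.130065
P(A|B) = 0.013300/0.130065 = 0.1023

P(A|B) = 0.1023


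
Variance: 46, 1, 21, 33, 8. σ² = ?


Mean = 21.8000
Squared deviations: 585.6400, 432.6400, 0.6400, 125.4400, 190.4400
Sum = 1334.8000
Variance = 1334.8000/5 = 266.9600

Variance = 266.9600


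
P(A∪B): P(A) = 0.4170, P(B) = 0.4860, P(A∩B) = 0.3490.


P(A∪B) = 0.4170 + 0.4860 - 0.3490
= 0.9030 - 0.3490
= 0.5540

P(A∪B) = 0.5540


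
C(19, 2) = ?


C(19,2) = 19!/(2! × 17!)
= 121645100408832000/(2 × 355687428096000)
= 171

C(19,2) = 171


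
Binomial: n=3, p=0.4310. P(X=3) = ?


C(3,3) = 1
p^3 = 0.080063
(1-p)^0 = 1.000000
P = 1 * 0.080063 * 1.000000 = 0.0801

P(X=3) = 0.0801


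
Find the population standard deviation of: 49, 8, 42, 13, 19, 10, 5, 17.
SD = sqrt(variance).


Mean = 20.3750
Variance = 231.4844
SD = sqrt(231.4844) = 15.2146

SD = 15.2146


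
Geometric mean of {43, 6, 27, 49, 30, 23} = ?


Product = 43 × 6 × 27 × 49 × 30 × 23 = 235520460
GM = 235520460^(1/6) = 24.8507

GM = 24.8507


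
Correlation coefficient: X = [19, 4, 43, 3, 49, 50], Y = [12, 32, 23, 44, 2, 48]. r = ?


Mean X = 28.0000, Mean Y = 26.8333
SD X = 20.132892, SD Y = 16.435902
Cov = -88.833333
r = -88.833333/(20.132892*16.435902) = -0.2685

r = -0.2685


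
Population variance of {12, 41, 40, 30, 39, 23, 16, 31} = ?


Mean = 29.0000
Squared deviations: 289.0000, 144.0000, 121.0000, 1.0000, 100.0000, 36.0000, 169.0000, 4.0000
Sum = 864.0000
Variance = 864.0000/8 = 108.0000

Variance = 108.0000


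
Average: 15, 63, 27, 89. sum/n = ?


Sum = 15 + 63 + 27 + 89 = 194
n = 4
Mean = 194/4 = 48.5000

Mean = 48.5000


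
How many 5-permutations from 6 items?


P(6,5) = 6!/1!
= 720/1
= 720

P(6,5) = 720


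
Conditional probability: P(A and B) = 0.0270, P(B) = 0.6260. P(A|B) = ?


P(A|B) = 0.0270/0.6260 = 0.0431

P(A|B) = 0.0431


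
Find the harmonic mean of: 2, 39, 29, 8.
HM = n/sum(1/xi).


Sum of reciprocals = 1/2 + 1/39 + 1/29 + 1/8 = 0.685124
HM = 4/0.685124 = 5.8384

HM = 5.8384


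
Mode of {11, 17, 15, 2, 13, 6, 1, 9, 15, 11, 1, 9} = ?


Frequencies: 1:2, 2:1, 6:1, 9:2, 11:2, 13:1, 15:2, 17:1
Max frequency = 2
Mode = 1, 9, 11, 15

Mode = 1, 9, 11, 15


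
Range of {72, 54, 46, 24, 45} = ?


Max = 72, Min = 24
Range = 72 - 24 = 48

Range = 48


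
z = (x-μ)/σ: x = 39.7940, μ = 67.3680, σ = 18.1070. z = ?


z = (39.7940 - 67.3680)/18.1070
= -27.5740/18.1070
= -1.5228

z = -1.5228


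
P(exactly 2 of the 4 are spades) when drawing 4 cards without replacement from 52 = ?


Hypergeometric: P(X=2) = C(13,2)·C(39,2) / C(52,4)
= 78 × 741 / 270725
= 57798/270725 = 0.2135

P = 0.2135


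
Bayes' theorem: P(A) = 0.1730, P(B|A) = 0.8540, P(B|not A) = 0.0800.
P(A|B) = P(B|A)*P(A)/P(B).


P(B) = P(B|A)*P(A) + P(B|A')*P(A')
= 0.8540*0.1730 + 0.0800*0.8270
= 0.147742 + 0.066160 = 0.213902
P(A|B) = 0.147742/0.213902 = 0.6907

P(A|B) = 0.6907


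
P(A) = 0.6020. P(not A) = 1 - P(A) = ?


P(not A) = 1 - 0.6020 = 0.3980

P(not A) = 0.3980


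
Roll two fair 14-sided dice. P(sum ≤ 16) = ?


Total outcomes = 14×14 = 196
Favorable (sum ≤ 16): 118
P = 118/196 = 0.6020

P = 0.6020


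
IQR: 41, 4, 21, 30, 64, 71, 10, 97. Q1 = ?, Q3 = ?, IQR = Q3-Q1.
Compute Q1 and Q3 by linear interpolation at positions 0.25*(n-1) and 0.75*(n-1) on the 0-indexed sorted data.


Sorted: 4, 10, 21, 30, 41, 64, 71, 97
Q1 (25th %ile) = 18.2500
Q3 (75th %ile) = 65.7500
IQR = 65.7500 - 18.2500 = 47.5000

IQR = 47.5000


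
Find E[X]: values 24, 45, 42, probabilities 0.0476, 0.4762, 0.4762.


E[X] = 24*0.0476 + 45*0.4762 + 42*0.4762
= 1.1424 + 21.4290 + 20.0004
= 42.5718

E[X] = 42.5718


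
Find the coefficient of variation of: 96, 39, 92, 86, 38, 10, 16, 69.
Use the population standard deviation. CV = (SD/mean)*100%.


Mean = 55.7500
SD = 32.1976
CV = (32.1976/55.7500)*100 = 57.7536%

CV = 57.7536%


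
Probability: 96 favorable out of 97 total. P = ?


P = 96/97 = 0.9897

P = 0.9897


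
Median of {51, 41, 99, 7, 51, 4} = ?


Sorted: 4, 7, 41, 51, 51, 99
n = 6 (even)
Middle values: 41 and 51
Median = (41+51)/2 = 46.0000

Median = 46.0000


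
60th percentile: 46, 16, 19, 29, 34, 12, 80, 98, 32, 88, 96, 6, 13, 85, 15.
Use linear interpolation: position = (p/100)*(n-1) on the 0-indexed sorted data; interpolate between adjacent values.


Sorted: 6, 12, 13, 15, 16, 19, 29, 32, 34, 46, 80, 85, 88, 96, 98
n = 15
Index = 60/100 * 14 = 8.4000
Lower = data[8] = 34, Upper = data[9] = 46
P60 = 34 + 0.4000*(12) = 38.8000

P60 = 38.8000


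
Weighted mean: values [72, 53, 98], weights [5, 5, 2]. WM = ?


Numerator = 72*5 + 53*5 + 98*2 = 821
Denominator = 5 + 5 + 2 = 12
WM = 821/12 = 68.4167

WM = 68.4167


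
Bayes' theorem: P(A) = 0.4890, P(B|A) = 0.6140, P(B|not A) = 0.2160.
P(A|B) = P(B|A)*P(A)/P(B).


P(B) = P(B|A)*P(A) + P(B|A')*P(A')
= 0.6140*0.4890 + 0.2160*0.5110
= 0.300246 + 0.110376 = 0.410622
P(A|B) = 0.300246/0.410622 = 0.7312

P(A|B) = 0.7312


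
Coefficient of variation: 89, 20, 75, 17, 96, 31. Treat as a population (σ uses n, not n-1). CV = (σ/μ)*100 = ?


Mean = 54.6667
SD = 32.8667
CV = (32.8667/54.6667)*100 = 60.1221%

CV = 60.1221%


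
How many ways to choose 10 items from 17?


C(17,10) = 17!/(10! × 7!)
= 355687428096000/(3628800 × 5040)
= 19448

C(17,10) = 19448


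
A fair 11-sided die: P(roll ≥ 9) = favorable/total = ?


Favorable outcomes (roll ≥ 9): 3
Total outcomes = 11
P = 3/11 = 0.2727

P = 0.2727


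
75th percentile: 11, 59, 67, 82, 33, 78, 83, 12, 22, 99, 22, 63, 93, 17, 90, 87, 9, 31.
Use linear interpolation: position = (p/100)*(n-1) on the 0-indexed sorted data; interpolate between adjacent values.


Sorted: 9, 11, 12, 17, 22, 22, 31, 33, 59, 63, 67, 78, 82, 83, 87, 90, 93, 99
n = 18
Index = 75/100 * 17 = 12.7500
Lower = data[12] = 82, Upper = data[13] = 83
P75 = 82 + 0.7500*(1) = 82.7500

P75 = 82.7500


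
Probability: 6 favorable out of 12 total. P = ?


P = 6/12 = 0.5000

P = 0.5000


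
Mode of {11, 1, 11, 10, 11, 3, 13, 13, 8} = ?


Frequencies: 1:1, 3:1, 8:1, 10:1, 11:3, 13:2
Max frequency = 3
Mode = 11

Mode = 11


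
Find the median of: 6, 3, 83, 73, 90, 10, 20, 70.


Sorted: 3, 6, 10, 20, 70, 73, 83, 90
n = 8 (even)
Middle values: 20 and 70
Median = (20+70)/2 = 45.0000

Median = 45.0000


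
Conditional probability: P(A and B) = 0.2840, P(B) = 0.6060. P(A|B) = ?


P(A|B) = 0.2840/0.6060 = 0.4686

P(A|B) = 0.4686


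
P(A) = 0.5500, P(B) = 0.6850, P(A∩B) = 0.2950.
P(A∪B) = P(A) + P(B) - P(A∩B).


P(A∪B) = 0.5500 + 0.6850 - 0.2950
= 1.2350 - 0.2950
= 0.9400

P(A∪B) = 0.9400


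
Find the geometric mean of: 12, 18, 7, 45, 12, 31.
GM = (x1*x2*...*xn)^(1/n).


Product = 12 × 18 × 7 × 45 × 12 × 31 = 25310880
GM = 25310880^(1/6) = 17.1350

GM = 17.1350


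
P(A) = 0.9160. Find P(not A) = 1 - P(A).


P(not A) = 1 - 0.9160 = 0.0840

P(not A) = 0.0840


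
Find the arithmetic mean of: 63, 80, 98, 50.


Sum = 63 + 80 + 98 + 50 = 291
n = 4
Mean = 291/4 = 72.7500

Mean = 72.7500


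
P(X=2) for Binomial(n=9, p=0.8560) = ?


C(9,2) = 36
p^2 = 0.732736
(1-p)^7 = 1.283918e-06
P = 36 * 0.732736 * 1.283918e-06 = 3.3868e-05

P(X=2) = 3.3868e-05


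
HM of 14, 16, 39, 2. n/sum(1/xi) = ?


Sum of reciprocals = 1/14 + 1/16 + 1/39 + 1/2 = 0.659570
HM = 4/0.659570 = 6.0646

HM = 6.0646


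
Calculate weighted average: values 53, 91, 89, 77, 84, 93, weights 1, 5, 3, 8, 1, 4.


Numerator = 53*1 + 91*5 + 89*3 + 77*8 + 84*1 + 93*4 = 1847
Denominator = 1 + 5 + 3 + 8 + 1 + 4 = 22
WM = 1847/22 = 83.9545

WM = 83.9545


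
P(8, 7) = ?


P(8,7) = 8!/1!
= 40320/1
= 40320

P(8,7) = 40320


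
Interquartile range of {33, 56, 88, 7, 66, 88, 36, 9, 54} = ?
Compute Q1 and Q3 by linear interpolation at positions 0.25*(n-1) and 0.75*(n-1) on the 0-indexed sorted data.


Sorted: 7, 9, 33, 36, 54, 56, 66, 88, 88
Q1 (25th %ile) = 33.0000
Q3 (75th %ile) = 66.0000
IQR = 66.0000 - 33.0000 = 33.0000

IQR = 33.0000


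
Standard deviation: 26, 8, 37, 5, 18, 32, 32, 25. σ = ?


Mean = 22.8750
Variance = 118.1094
SD = sqrt(118.1094) = 10.8678

SD = 10.8678


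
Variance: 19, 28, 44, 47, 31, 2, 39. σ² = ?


Mean = 30.0000
Squared deviations: 121.0000, 4.0000, 196.0000, 289.0000, 1.0000, 784.0000, 81.0000
Sum = 1476.0000
Variance = 1476.0000/7 = 210.8571

Variance = 210.8571


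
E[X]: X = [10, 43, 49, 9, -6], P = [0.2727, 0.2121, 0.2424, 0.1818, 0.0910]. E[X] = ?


E[X] = 10*0.2727 + 43*0.2121 + 49*0.2424 + 9*0.1818 - 6*0.0910
= 2.7270 + 9.1203 + 11.8776 + 1.6362 - 0.5460
= 24.8151

E[X] = 24.8151


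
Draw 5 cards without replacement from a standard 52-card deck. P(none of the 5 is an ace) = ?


P(no aces) = (48/52) × (47/51) × (46/50) × (45/49) × (44/48)
= 0.6588

P = 0.6588


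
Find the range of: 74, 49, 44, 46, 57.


Max = 74, Min = 44
Range = 74 - 44 = 30

Range = 30


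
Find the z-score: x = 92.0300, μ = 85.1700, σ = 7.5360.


z = (92.0300 - 85.1700)/7.5360
= 6.8600/7.5360
= 0.9103

z = 0.9103


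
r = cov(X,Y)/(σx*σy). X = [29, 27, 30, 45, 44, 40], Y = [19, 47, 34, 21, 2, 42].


Mean X = 35.8333, Mean Y = 27.5000
SD X = 7.380530, SD Y = 15.261608
Cov = -59.916667
r = -59.916667/(7.380530*15.261608) = -0.5319

r = -0.5319


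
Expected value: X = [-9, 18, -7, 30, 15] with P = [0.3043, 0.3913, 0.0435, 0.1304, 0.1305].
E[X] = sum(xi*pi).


E[X] = -9*0.3043 + 18*0.3913 - 7*0.0435 + 30*0.1304 + 15*0.1305
= -2.7387 + 7.0434 - 0.3045 + 3.9120 + 1.9575
= 9.8697

E[X] = 9.8697


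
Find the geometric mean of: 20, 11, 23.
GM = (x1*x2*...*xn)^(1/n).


Product = 20 × 11 × 23 = 5060
GM = 5060^(1/3) = 17.1679

GM = 17.1679


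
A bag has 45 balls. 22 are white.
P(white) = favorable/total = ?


P = 22/45 = 0.4889

P = 0.4889


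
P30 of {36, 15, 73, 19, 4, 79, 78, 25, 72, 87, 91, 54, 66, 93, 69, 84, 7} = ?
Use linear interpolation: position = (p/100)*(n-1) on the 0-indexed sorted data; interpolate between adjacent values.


Sorted: 4, 7, 15, 19, 25, 36, 54, 66, 69, 72, 73, 78, 79, 84, 87, 91, 93
n = 17
Index = 30/100 * 16 = 4.8000
Lower = data[4] = 25, Upper = data[5] = 36
P30 = 25 + 0.8000*(11) = 33.8000

P30 = 33.8000


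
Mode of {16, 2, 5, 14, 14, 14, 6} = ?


Frequencies: 2:1, 5:1, 6:1, 14:3, 16:1
Max frequency = 3
Mode = 14

Mode = 14


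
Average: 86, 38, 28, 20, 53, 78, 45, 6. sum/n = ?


Sum = 86 + 38 + 28 + 20 + 53 + 78 + 45 + 6 = 354
n = 8
Mean = 354/8 = 44.2500

Mean = 44.2500


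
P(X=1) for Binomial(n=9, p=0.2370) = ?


C(9,1) = 9
p^1 = 0.237000
(1-p)^8 = 0.114867
P = 9 * 0.237000 * 0.114867 = 0.2450

P(X=1) = 0.2450


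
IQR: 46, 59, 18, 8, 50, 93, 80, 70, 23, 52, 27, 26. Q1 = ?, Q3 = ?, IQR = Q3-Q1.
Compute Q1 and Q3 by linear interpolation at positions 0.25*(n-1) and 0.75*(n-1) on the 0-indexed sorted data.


Sorted: 8, 18, 23, 26, 27, 46, 50, 52, 59, 70, 80, 93
Q1 (25th %ile) = 25.2500
Q3 (75th %ile) = 61.7500
IQR = 61.7500 - 25.2500 = 36.5000

IQR = 36.5000


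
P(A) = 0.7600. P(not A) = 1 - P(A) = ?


P(not A) = 1 - 0.7600 = 0.2400

P(not A) = 0.2400


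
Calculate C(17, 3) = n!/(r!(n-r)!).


C(17,3) = 17!/(3! × 14!)
= 355687428096000/(6 × 87178291200)
= 680

C(17,3) = 680


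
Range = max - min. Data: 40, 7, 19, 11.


Max = 40, Min = 7
Range = 40 - 7 = 33

Range = 33


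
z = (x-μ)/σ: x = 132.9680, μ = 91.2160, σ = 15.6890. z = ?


z = (132.9680 - 91.2160)/15.6890
= 41.7520/15.6890
= 2.6612

z = 2.6612


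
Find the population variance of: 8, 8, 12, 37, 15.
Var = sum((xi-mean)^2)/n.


Mean = 16.0000
Squared deviations: 64.0000, 64.0000, 16.0000, 441.0000, 1.0000
Sum = 586.0000
Variance = 586.0000/5 = 117.2000

Variance = 117.2000


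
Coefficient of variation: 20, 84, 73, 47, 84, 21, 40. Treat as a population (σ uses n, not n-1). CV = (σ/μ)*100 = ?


Mean = 52.7143
SD = 25.7444
CV = (25.7444/52.7143)*100 = 48.8377%

CV = 48.8377%


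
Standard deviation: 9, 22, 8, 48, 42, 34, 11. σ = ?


Mean = 24.8571
Variance = 235.5510
SD = sqrt(235.5510) = 15.3477

SD = 15.3477


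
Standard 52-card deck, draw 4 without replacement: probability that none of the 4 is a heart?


P(no hearts) = (39/52) × (38/51) × (37/50) × (36/49)
= 0.3038

P = 0.3038


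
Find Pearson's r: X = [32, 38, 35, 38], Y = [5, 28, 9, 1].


Mean X = 35.7500, Mean Y = 10.7500
SD X = 2.487469, SD Y = 10.353140
Cov = 9.937500
r = 9.937500/(2.487469*10.353140) = 0.3859

r = 0.3859


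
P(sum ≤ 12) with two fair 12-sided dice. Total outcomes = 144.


Total outcomes = 12×12 = 144
Favorable (sum ≤ 12): 66
P = 66/144 = 0.4583

P = 0.4583


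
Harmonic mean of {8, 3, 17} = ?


Sum of reciprocals = 1/8 + 1/3 + 1/17 = 0.517157
HM = 3/0.517157 = 5.8009

HM = 5.8009


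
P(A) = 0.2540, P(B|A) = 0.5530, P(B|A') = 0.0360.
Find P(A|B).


P(B) = P(B|A)*P(A) + P(B|A')*P(A')
= 0.5530*0.2540 + 0.0360*0.7460
= 0.140462 + 0.026856 = 0.167318
P(A|B) = 0.140462/0.167318 = 0.8395

P(A|B) = 0.8395


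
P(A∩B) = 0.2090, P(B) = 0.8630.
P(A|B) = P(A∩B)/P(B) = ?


P(A|B) = 0.2090/0.8630 = 0.2422

P(A|B) = 0.2422


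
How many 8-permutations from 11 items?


P(11,8) = 11!/3!
= 39916800/6
= 6652800

P(11,8) = 6652800


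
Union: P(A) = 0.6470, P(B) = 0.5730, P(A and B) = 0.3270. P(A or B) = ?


P(A∪B) = 0.6470 + 0.5730 - 0.3270
= 1.2200 - 0.3270
= 0.8930

P(A∪B) = 0.8930


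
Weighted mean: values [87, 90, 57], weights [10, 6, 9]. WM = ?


Numerator = 87*10 + 90*6 + 57*9 = 1923
Denominator = 10 + 6 + 9 = 25
WM = 1923/25 = 76.9200

WM = 76.9200


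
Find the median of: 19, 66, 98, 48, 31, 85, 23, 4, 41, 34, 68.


Sorted: 4, 19, 23, 31, 34, 41, 48, 66, 68, 85, 98
n = 11 (odd)
Middle value = 41

Median = 41


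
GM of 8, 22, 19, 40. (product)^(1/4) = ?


Product = 8 × 22 × 19 × 40 = 133760
GM = 133760^(1/4) = 19.1241

GM = 19.1241


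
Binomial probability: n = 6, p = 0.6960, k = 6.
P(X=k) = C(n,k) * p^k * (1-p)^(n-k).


C(6,6) = 1
p^6 = 0.113673
(1-p)^0 = 1.000000
P = 1 * 0.113673 * 1.000000 = 0.1137

P(X=6) = 0.1137


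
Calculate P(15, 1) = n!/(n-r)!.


P(15,1) = 15!/14!
= 1307674368000/87178291200
= 15

P(15,1) = 15


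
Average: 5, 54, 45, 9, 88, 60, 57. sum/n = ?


Sum = 5 + 54 + 45 + 9 + 88 + 60 + 57 = 318
n = 7
Mean = 318/7 = 45.4286

Mean = 45.4286


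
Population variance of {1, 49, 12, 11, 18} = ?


Mean = 18.2000
Squared deviations: 295.8400, 948.6400, 38.4400, 51.8400, 0.0400
Sum = 1334.8000
Variance = 1334.8000/5 = 266.9600

Variance = 266.9600


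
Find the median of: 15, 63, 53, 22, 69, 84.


Sorted: 15, 22, 53, 63, 69, 84
n = 6 (even)
Middle values: 53 and 63
Median = (53+63)/2 = 58.0000

Median = 58.0000


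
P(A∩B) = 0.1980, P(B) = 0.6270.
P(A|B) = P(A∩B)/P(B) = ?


P(A|B) = 0.1980/0.6270 = 0.3158

P(A|B) = 0.3158


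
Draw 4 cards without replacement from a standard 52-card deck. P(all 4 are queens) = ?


P(all queens) = (4/52) × (3/51) × (2/50) × (1/49)
= 3.6938e-06

P = 3.6938e-06


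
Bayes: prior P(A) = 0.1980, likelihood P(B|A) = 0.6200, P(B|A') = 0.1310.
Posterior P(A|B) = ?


P(B) = P(B|A)*P(A) + P(B|A')*P(A')
= 0.6200*0.1980 + 0.1310*0.8020
= 0.122760 + 0.105062 = 0.227822
P(A|B) = 0.122760/0.227822 = 0.5388

P(A|B) = 0.5388


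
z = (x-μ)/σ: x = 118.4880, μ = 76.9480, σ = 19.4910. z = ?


z = (118.4880 - 76.9480)/19.4910
= 41.5400/19.4910
= 2.1312

z = 2.1312


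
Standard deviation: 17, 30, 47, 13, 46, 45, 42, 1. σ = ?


Mean = 30.1250
Variance = 276.6094
SD = sqrt(276.6094) = 16.6316

SD = 16.6316


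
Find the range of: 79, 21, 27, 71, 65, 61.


Max = 79, Min = 21
Range = 79 - 21 = 58

Range = 58


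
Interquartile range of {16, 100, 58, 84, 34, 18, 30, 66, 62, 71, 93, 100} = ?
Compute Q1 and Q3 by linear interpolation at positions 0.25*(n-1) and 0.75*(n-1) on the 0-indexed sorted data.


Sorted: 16, 18, 30, 34, 58, 62, 66, 71, 84, 93, 100, 100
Q1 (25th %ile) = 33.0000
Q3 (75th %ile) = 86.2500
IQR = 86.2500 - 33.0000 = 53.2500

IQR = 53.2500


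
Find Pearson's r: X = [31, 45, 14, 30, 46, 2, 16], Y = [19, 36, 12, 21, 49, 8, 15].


Mean X = 26.2857, Mean Y = 22.8571
SD X = 15.219483, SD Y = 13.495275
Cov = 187.326531
r = 187.326531/(15.219483*13.495275) = 0.9120

r = 0.9120


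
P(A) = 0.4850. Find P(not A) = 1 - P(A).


P(not A) = 1 - 0.4850 = 0.5150

P(not A) = 0.5150


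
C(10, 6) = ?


C(10,6) = 10!/(6! × 4!)
= 3628800/(720 × 24)
= 210

C(10,6) = 210


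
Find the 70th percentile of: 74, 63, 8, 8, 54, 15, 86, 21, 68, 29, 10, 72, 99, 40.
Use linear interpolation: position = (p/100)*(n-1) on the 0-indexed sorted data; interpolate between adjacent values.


Sorted: 8, 8, 10, 15, 21, 29, 40, 54, 63, 68, 72, 74, 86, 99
n = 14
Index = 70/100 * 13 = 9.1000
Lower = data[9] = 68, Upper = data[10] = 72
P70 = 68 + 0.1000*(4) = 68.4000

P70 = 68.4000


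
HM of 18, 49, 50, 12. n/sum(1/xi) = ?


Sum of reciprocals = 1/18 + 1/49 + 1/50 + 1/12 = 0.179297
HM = 4/0.179297 = 22.3093

HM = 22.3093


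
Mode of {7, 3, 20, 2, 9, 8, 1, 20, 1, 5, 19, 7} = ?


Frequencies: 1:2, 2:1, 3:1, 5:1, 7:2, 8:1, 9:1, 19:1, 20:2
Max frequency = 2
Mode = 1, 7, 20

Mode = 1, 7, 20


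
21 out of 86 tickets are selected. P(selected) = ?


P = 21/86 = 0.2442

P = 0.2442


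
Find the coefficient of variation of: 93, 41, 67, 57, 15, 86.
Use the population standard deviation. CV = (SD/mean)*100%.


Mean = 59.8333
SD = 26.4853
CV = (26.4853/59.8333)*100 = 44.2652%

CV = 44.2652%


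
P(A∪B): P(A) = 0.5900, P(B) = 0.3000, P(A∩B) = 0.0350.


P(A∪B) = 0.5900 + 0.3000 - 0.0350
= 0.8900 - 0.0350
= 0.8550

P(A∪B) = 0.8550


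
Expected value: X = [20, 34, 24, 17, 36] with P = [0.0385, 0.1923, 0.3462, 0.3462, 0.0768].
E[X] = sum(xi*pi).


E[X] = 20*0.0385 + 34*0.1923 + 24*0.3462 + 17*0.3462 + 36*0.0768
= 0.7700 + 6.5382 + 8.3088 + 5.8854 + 2.7648
= 24.2672

E[X] = 24.2672


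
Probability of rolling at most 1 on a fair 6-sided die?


Favorable outcomes (roll ≤ 1): 1
Total outcomes = 6
P = 1/6 = 0.1667

P = 0.1667


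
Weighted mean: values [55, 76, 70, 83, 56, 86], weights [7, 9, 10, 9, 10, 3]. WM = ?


Numerator = 55*7 + 76*9 + 70*10 + 83*9 + 56*10 + 86*3 = 3334
Denominator = 7 + 9 + 10 + 9 + 10 + 3 = 48
WM = 3334/48 = 69.4583

WM = 69.4583


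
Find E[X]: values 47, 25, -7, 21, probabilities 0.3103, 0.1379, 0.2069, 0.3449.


E[X] = 47*0.3103 + 25*0.1379 - 7*0.2069 + 21*0.3449
= 14.5841 + 3.4475 - 1.4483 + 7.2429
= 23.8262

E[X] = 23.8262


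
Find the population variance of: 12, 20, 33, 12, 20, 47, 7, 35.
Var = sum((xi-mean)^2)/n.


Mean = 23.2500
Squared deviations: 126.5625, 10.5625, 95.0625, 126.5625, 10.5625, 564.0625, 264.0625, 138.0625
Sum = 1335.5000
Variance = 1335.5000/8 = 166.9375

Variance = 166.9375


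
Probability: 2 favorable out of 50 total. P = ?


P = 2/50 = 0.0400

P = 0.0400


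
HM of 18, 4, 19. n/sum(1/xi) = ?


Sum of reciprocals = 1/18 + 1/4 + 1/19 = 0.358187
HM = 3/0.358187 = 8.3755

HM = 8.3755


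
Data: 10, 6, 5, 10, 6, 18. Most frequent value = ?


Frequencies: 5:1, 6:2, 10:2, 18:1
Max frequency = 2
Mode = 6, 10

Mode = 6, 10


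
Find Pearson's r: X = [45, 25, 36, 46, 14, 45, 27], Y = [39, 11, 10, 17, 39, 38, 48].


Mean X = 34.0000, Mean Y = 28.8571
SD X = 11.464230, SD Y = 14.495601
Cov = -20.571429
r = -20.571429/(11.464230*14.495601) = -0.1238

r = -0.1238


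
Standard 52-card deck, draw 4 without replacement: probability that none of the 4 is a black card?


P(no black cards) = (26/52) × (25/51) × (24/50) × (23/49)
= 0.0552

P = 0.0552


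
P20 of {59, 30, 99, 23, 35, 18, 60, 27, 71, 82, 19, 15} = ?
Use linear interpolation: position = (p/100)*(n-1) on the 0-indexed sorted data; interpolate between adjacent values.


Sorted: 15, 18, 19, 23, 27, 30, 35, 59, 60, 71, 82, 99
n = 12
Index = 20/100 * 11 = 2.2000
Lower = data[2] = 19, Upper = data[3] = 23
P20 = 19 + 0.2000*(4) = 19.8000

P20 = 19.8000


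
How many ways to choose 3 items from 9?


C(9,3) = 9!/(3! × 6!)
= 362880/(6 × 720)
= 84

C(9,3) = 84


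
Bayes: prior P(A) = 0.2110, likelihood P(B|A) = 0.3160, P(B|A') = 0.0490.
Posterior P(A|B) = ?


P(B) = P(B|A)*P(A) + P(B|A')*P(A')
= 0.3160*0.2110 + 0.0490*0.7890
= 0.066676 + 0.038661 = 0.105337
P(A|B) = 0.066676/0.105337 = 0.6330

P(A|B) = 0.6330


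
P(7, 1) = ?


P(7,1) = 7!/6!
= 5040/720
= 7

P(7,1) = 7


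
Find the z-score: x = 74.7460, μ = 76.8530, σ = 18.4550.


z = (74.7460 - 76.8530)/18.4550
= -2.1070/18.4550
= -0.1142

z = -0.1142


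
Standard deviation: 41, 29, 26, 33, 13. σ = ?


Mean = 28.4000
Variance = 84.6400
SD = sqrt(84.6400) = 9.2000

SD = 9.2000


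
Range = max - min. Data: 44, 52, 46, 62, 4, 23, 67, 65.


Max = 67, Min = 4
Range = 67 - 4 = 63

Range = 63


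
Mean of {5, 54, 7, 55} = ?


Sum = 5 + 54 + 7 + 55 = 121
n = 4
Mean = 121/4 = 30.2500

Mean = 30.2500


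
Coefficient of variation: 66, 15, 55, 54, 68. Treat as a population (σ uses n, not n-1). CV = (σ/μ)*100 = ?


Mean = 51.6000
SD = 19.1478
CV = (19.1478/51.6000)*100 = 37.1082%

CV = 37.1082%


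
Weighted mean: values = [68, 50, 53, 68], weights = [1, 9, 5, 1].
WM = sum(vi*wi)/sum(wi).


Numerator = 68*1 + 50*9 + 53*5 + 68*1 = 851
Denominator = 1 + 9 + 5 + 1 = 16
WM = 851/16 = 53.1875

WM = 53.1875


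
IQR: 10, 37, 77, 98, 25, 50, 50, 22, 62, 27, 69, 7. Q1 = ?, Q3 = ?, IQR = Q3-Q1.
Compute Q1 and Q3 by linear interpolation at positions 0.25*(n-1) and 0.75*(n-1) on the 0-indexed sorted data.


Sorted: 7, 10, 22, 25, 27, 37, 50, 50, 62, 69, 77, 98
Q1 (25th %ile) = 24.2500
Q3 (75th %ile) = 63.7500
IQR = 63.7500 - 24.2500 = 39.5000

IQR = 39.5000


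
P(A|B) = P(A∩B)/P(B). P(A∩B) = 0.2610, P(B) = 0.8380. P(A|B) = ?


P(A|B) = 0.2610/0.8380 = 0.3115

P(A|B) = 0.3115


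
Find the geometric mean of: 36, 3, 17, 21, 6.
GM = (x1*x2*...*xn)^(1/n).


Product = 36 × 3 × 17 × 21 × 6 = 231336
GM = 231336^(1/5) = 11.8263

GM = 11.8263


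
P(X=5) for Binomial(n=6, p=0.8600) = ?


C(6,5) = 6
p^5 = 0.470427
(1-p)^1 = 0.140000
P = 6 * 0.470427 * 0.140000 = 0.3952

P(X=5) = 0.3952


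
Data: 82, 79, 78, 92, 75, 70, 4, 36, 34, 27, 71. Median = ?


Sorted: 4, 27, 34, 36, 70, 71, 75, 78, 79, 82, 92
n = 11 (odd)
Middle value = 71

Median = 71


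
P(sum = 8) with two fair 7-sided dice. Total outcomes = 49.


Total outcomes = 7×7 = 49
Favorable (sum = 8): 7
P = 7/49 = 0.1429

P = 0.1429


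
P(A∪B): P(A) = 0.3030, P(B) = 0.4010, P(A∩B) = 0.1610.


P(A∪B) = 0.3030 + 0.4010 - 0.1610
= 0.7040 - 0.1610
= 0.5430

P(A∪B) = 0.5430


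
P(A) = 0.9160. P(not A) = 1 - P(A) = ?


P(not A) = 1 - 0.9160 = 0.0840

P(not A) = 0.0840


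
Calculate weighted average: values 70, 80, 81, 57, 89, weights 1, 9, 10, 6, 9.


Numerator = 70*1 + 80*9 + 81*10 + 57*6 + 89*9 = 2743
Denominator = 1 + 9 + 10 + 6 + 9 = 35
WM = 2743/35 = 78.3714

WM = 78.3714


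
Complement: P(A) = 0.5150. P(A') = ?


P(not A) = 1 - 0.5150 = 0.4850

P(not A) = 0.4850


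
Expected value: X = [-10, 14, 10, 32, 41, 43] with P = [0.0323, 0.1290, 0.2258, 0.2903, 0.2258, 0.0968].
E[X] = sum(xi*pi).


E[X] = -10*0.0323 + 14*0.1290 + 10*0.2258 + 32*0.2903 + 41*0.2258 + 43*0.0968
= -0.3230 + 1.8060 + 2.2580 + 9.2896 + 9.2578 + 4.1624
= 26.4508

E[X] = 26.4508


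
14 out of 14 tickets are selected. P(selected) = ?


P = 14/14 = 1.0000

P = 1.0000


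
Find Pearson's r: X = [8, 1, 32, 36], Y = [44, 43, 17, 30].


Mean X = 19.2500, Mean Y = 33.5000
SD X = 15.022899, SD Y = 11.011358
Cov = -140.125000
r = -140.125000/(15.022899*11.011358) = -0.8471

r = -0.8471


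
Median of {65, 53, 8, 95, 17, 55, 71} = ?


Sorted: 8, 17, 53, 55, 65, 71, 95
n = 7 (odd)
Middle value = 55

Median = 55


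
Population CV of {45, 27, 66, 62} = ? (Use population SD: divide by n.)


Mean = 50.0000
SD = 15.4434
CV = (15.4434/50.0000)*100 = 30.8869%

CV = 30.8869%


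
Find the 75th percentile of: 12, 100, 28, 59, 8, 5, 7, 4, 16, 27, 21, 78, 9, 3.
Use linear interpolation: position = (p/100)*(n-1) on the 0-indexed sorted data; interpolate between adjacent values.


Sorted: 3, 4, 5, 7, 8, 9, 12, 16, 21, 27, 28, 59, 78, 100
n = 14
Index = 75/100 * 13 = 9.7500
Lower = data[9] = 27, Upper = data[10] = 28
P75 = 27 + 0.7500*(1) = 27.7500

P75 = 27.7500


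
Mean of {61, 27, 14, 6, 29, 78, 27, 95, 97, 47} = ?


Sum = 61 + 27 + 14 + 6 + 29 + 78 + 27 + 95 + 97 + 47 = 481
n = 10
Mean = 481/10 = 48.1000

Mean = 48.1000


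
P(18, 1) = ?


P(18,1) = 18!/17!
= 6402373705728000/355687428096000
= 18

P(18,1) = 18


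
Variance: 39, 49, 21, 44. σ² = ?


Mean = 38.2500
Squared deviations: 0.5625, 115.5625, 297.5625, 33.0625
Sum = 446.7500
Variance = 446.7500/4 = 111.6875

Variance = 111.6875


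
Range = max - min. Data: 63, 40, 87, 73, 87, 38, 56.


Max = 87, Min = 38
Range = 87 - 38 = 49

Range = 49


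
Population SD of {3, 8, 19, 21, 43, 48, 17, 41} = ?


Mean = 25.0000
Variance = 249.7500
SD = sqrt(249.7500) = 15.8035

SD = 15.8035


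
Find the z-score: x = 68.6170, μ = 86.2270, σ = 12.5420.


z = (68.6170 - 86.2270)/12.5420
= -17.6100/12.5420
= -1.4041

z = -1.4041


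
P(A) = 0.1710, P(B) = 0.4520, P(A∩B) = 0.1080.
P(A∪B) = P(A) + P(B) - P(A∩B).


P(A∪B) = 0.1710 + 0.4520 - 0.1080
= 0.6230 - 0.1080
= 0.5150

P(A∪B) = 0.5150


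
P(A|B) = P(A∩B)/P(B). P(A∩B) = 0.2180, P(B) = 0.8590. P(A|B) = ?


P(A|B) = 0.2180/0.8590 = 0.2538

P(A|B) = 0.2538


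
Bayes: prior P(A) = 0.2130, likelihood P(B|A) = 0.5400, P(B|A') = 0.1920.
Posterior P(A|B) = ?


P(B) = P(B|A)*P(A) + P(B|A')*P(A')
= 0.5400*0.2130 + 0.1920*0.7870
= 0.115020 + 0.151104 = 0.266124
P(A|B) = 0.115020/0.266124 = 0.4322

P(A|B) = 0.4322


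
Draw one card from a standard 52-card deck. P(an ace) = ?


4 aces in 52 cards
P = 4/52 = 0.0769

P = 0.0769


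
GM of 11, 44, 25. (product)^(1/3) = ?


Product = 11 × 44 × 25 = 12100
GM = 12100^(1/3) = 22.9577

GM = 22.9577


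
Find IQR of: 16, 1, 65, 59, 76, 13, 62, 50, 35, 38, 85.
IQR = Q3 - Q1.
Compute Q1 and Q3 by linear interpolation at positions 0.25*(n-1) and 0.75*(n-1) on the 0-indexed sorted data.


Sorted: 1, 13, 16, 35, 38, 50, 59, 62, 65, 76, 85
Q1 (25th %ile) = 25.5000
Q3 (75th %ile) = 63.5000
IQR = 63.5000 - 25.5000 = 38.0000

IQR = 38.0000


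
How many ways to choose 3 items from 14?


C(14,3) = 14!/(3! × 11!)
= 87178291200/(6 × 39916800)
= 364

C(14,3) = 364


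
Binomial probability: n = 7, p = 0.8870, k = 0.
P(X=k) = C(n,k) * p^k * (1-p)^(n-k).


C(7,0) = 1
p^0 = 1.000000
(1-p)^7 = 2.352605e-07
P = 1 * 1.000000 * 2.352605e-07 = 2.3526e-07

P(X=0) = 2.3526e-07


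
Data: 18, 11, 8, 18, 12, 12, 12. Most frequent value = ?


Frequencies: 8:1, 11:1, 12:3, 18:2
Max frequency = 3
Mode = 12

Mode = 12
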